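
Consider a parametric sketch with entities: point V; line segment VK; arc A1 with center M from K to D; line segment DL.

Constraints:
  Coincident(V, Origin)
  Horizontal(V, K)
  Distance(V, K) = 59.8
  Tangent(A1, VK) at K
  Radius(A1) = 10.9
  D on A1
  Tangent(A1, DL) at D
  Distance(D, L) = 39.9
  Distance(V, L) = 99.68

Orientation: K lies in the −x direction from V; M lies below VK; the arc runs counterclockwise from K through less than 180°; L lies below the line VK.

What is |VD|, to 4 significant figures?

68.43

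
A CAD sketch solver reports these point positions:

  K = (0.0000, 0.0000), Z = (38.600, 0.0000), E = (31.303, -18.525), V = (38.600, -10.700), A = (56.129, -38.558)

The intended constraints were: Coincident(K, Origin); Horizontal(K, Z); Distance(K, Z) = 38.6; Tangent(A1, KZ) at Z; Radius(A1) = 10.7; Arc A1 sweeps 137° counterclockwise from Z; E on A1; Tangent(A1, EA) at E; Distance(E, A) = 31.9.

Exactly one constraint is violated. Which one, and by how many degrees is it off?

Tangent(A1, EA) at E — off by 4.10°.

K = (0.00, 0.00) ✓; K.y = 0.00, Z.y = 0.00 ✓; |KZ| = 38.60 ✓; ∠(VZ, ZK) = 90.00° ✓; |VZ| = 10.70 ✓; bearing(V→E) − bearing(V→Z) = 137.0° ✓; |VE| = 10.70 ✓; ∠(VE, EA) = 85.90° ✗; |EA| = 31.90 ✓.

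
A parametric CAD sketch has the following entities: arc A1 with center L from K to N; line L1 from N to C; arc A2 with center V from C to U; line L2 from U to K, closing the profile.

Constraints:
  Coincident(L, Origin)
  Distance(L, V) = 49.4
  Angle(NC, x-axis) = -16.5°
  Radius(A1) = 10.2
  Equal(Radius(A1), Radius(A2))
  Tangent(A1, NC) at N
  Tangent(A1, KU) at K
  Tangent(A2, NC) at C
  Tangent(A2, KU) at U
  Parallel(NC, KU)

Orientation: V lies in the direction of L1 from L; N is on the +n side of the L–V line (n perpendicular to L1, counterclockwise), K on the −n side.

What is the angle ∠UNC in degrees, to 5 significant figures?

22.438°

Tangency of A1 to both parallel lines with radius 10.2 puts N and K at L ± 10.2·n: N = (2.8970, 9.7800), K = (-2.8970, -9.7800). Equal radii place C and U the same way about V: C = V + 10.2·n = (50.263, -4.2504), U = V − 10.2·n = (44.469, -23.810). Then cos ∠UNC = NU·NC / (|NU||NC|), giving 22.438°.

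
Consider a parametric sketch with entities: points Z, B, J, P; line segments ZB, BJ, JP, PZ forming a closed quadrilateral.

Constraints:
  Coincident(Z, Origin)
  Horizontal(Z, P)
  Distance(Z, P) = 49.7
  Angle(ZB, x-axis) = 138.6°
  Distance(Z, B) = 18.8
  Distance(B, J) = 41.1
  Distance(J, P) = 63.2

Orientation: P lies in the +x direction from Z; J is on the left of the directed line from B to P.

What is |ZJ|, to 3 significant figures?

47.9

Checks: |BJ| = 41.10 ✓; |JP| = 63.20 ✓.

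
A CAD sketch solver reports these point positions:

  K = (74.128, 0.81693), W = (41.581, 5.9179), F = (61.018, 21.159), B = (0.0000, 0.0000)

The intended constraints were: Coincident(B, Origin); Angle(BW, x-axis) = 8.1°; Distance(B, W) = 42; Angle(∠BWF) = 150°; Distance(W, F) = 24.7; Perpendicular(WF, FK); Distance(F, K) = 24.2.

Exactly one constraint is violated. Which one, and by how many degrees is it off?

Perpendicular(WF, FK) — off by 5.30°.

B = (0.00, 0.00) ✓; BW at 8.100° ✓; |BW| = 42.00 ✓; ∠BWF = 150.0° ✓; |WF| = 24.70 ✓; ∠(WF, FK) = 95.30° ✗; |FK| = 24.20 ✓.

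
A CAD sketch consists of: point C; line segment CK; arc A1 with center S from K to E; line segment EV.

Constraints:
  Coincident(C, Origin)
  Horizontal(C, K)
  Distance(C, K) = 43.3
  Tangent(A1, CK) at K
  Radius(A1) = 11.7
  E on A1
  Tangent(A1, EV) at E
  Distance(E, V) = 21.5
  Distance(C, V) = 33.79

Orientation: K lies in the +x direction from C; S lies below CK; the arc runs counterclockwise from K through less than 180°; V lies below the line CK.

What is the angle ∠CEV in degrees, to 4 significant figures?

71.91°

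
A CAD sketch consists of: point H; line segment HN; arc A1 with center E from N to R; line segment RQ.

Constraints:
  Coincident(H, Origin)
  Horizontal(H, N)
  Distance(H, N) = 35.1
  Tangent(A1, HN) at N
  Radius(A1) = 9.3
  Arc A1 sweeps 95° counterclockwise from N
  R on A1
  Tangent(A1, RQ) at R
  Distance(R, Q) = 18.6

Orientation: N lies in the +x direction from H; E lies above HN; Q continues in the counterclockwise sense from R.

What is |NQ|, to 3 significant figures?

29.6

H is at the origin; H and N share the same y with |HN| = 35.1 and N on the +x side, so N = (35.1, 0.00). The tangent condition forces EN to be normal to HN, so E = N + (0, 9.3) = (35.1, 9.30). On A1, N sits at bearing -90° from E; a 95° counterclockwise sweep puts R at bearing 5°, so R = E + 9.3·(cos 5°, sin 5°) = (44.4, 10.1). Tangency of A1 to RQ means the radius ER is perpendicular to RQ, so RQ runs along (−sin 5°, cos 5°); with |RQ| = 18.6, Q = (42.7, 28.6). Then |NQ| = |Q − N| = 29.6.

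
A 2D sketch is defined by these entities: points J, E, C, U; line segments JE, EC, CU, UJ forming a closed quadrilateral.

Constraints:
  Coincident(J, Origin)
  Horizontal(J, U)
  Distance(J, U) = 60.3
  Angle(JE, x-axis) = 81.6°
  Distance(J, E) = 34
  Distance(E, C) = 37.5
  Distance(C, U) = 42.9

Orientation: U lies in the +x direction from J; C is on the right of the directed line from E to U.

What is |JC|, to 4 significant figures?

17.52

J is at the origin; JU is horizontal with |JU| = 60.3 and U in +x, so U = (60.3, 0). JE runs at 81.6° with |JE| = 34.0, so E = (4.967, 33.64). C is determined by |EC| = 37.5 and |CU| = 42.9 together: it lies at the intersection of circle(E, 37.5) and circle(U, 42.9). With |EU| = 64.75, the foot of the radical line on EU is 29.02 from E and the perpendicular offset is √(37.5² − 29.02²) = 23.74. Taking the right-of-EU solution: C = (17.43, -1.731).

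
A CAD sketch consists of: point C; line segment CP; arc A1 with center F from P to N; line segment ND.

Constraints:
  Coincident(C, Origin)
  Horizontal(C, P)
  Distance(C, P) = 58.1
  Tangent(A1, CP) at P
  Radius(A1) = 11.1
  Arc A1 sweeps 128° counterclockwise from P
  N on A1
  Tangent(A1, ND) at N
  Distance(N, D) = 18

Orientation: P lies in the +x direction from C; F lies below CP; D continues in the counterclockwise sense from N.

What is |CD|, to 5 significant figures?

68.439

C is at the origin; CP is horizontal with |CP| = 58.1 and P on the +x side, so P = (58.100, 0.0000). The tangent condition forces FP to be normal to CP, so F = P + (0, -11.1) = (58.100, -11.100). On A1, P sits at bearing 90° from F; a 128° counterclockwise sweep puts N at bearing 218°, so N = F + 11.1·(cos 218°, sin 218°) = (49.353, -17.934). The tangent condition forces FN to be normal to ND, so ND runs along (−sin 218°, cos 218°); with |ND| = 18.0, D = (60.435, -32.118). Then |CD| = |D − C| = 68.439.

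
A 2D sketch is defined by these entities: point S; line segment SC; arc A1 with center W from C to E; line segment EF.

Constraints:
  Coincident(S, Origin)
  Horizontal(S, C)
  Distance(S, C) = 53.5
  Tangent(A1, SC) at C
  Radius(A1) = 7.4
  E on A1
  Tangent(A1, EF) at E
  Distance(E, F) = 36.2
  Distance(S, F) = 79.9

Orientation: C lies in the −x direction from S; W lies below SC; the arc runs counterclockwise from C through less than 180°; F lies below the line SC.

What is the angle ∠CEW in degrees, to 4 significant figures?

51.17°

S is at the origin; S and C share the same y with |SC| = 53.5 and C on the −x side, so C = (-53.50, 0.000). Since A1 is tangent to SC there, WC ⟂ SC, so W = C + (0, -7.4) = (-53.50, -7.400). Since WE ⟂ EF (tangency), |WF| = √(7.4² + 36.2²) = 36.95 regardless of where E sits on A1. So F lies on both circle(S, 79.9) and circle(W, 36.95); the below-SC intersection is F = (-68.47, -41.18). E is the foot of the tangent from F: E = (-60.73, -5.817).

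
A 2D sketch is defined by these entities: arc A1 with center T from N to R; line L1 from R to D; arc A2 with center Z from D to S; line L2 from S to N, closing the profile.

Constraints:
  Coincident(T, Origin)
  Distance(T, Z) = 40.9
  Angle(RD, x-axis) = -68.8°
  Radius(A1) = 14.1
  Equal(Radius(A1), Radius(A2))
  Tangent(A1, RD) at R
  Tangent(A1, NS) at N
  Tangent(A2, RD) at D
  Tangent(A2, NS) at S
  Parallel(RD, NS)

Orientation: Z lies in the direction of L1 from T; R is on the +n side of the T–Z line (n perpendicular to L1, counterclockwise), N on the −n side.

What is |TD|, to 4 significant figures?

43.26

Tangency of A1 to both parallel lines with radius 14.1 puts R and N at T ± 14.1·n: R = (13.15, 5.099), N = (-13.15, -5.099). Equal radii place D and S the same way about Z: D = Z + 14.1·n = (27.94, -33.03), S = Z − 14.1·n = (1.645, -43.23). Then |TD| = |D − T| = 43.26.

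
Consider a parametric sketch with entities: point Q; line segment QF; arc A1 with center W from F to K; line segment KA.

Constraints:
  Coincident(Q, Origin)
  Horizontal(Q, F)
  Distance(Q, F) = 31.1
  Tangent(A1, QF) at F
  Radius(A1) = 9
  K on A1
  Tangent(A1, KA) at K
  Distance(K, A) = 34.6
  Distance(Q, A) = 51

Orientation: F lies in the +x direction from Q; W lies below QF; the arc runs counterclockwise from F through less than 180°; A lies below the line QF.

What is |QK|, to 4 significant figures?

24.22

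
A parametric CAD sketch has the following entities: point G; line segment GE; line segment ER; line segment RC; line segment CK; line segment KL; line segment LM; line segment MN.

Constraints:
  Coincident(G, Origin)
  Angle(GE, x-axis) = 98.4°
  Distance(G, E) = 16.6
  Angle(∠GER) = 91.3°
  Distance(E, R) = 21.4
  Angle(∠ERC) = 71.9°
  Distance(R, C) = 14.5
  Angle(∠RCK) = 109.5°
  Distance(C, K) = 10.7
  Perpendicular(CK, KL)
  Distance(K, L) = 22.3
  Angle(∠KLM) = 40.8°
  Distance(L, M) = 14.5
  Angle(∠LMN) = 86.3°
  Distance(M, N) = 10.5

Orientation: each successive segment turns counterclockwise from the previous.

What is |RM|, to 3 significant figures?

6.50

G is at the origin; GE runs at 98.4° with length 16.6, so E = (-2.42, 16.4). ∠GER = 91.3° gives ER at -173° from the x-axis; with |ER| = 21.4, R = (-23.7, 13.8). ∠ERC = 71.9° gives RC at -64.8° from the x-axis; with |RC| = 14.5, C = (-17.5, 0.657). ∠RCK = 109.5° gives CK at 5.70° from the x-axis; with |CK| = 10.7, K = (-6.84, 1.72). CK ⟂ KL, so KL runs at 95.7°; with |KL| = 22.3, L = (-9.05, 23.9). ∠KLM = 40.8° gives LM at -125° from the x-axis; with |LM| = 14.5, M = (-17.4, 12.0). Then |RM| = |M − R| = 6.50.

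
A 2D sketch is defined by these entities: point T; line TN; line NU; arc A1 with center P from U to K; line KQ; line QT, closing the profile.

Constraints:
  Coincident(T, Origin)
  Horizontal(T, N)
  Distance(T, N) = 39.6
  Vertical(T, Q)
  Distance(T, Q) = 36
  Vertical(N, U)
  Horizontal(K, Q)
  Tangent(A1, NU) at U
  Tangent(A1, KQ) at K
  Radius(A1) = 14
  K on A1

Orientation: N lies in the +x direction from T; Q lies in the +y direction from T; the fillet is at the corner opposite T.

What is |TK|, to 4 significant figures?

44.17

T is at the origin; T and N share the same y with |TN| = 39.6 and N on the +x side, so N = (39.60, 0.000). TQ is vertical with |TQ| = 36.0 and Q on the +y side, so Q = (0.000, 36.00). The virtual corner opposite T is at (39.60, 36.00). Since A1 is tangent to NU there, PU ⟂ NU and tangency of A1 to KQ means the radius PK is perpendicular to KQ, with radius 14.0, so the center P sits 14.0 in from both sides at P = (25.60, 22.00). That places the tangent points at U = (39.60, 22.00) on NU and K = (25.60, 36.00) on KQ. Then |TK| = |K − T| = 44.17.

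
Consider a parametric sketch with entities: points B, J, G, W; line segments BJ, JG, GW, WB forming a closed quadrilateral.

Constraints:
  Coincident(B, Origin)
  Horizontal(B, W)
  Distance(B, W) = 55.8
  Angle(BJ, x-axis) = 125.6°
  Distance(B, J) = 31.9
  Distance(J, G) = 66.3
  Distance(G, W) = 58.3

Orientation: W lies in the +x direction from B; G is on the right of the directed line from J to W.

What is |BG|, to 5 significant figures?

35.560

B is at the origin; B and W share the same y with |BW| = 55.8 and W in +x, so W = (55.8, 0). BJ runs at 125.6° with |BJ| = 31.9, so J = (-18.570, 25.938). G is determined by |JG| = 66.3 and |GW| = 58.3 together: it lies at the intersection of circle(J, 66.3) and circle(W, 58.3). With |JW| = 78.763, the foot of the radical line on JW is 45.709 from J and the perpendicular offset is √(66.3² − 45.709²) = 48.024. Taking the right-of-JW solution: G = (8.7748, -34.460).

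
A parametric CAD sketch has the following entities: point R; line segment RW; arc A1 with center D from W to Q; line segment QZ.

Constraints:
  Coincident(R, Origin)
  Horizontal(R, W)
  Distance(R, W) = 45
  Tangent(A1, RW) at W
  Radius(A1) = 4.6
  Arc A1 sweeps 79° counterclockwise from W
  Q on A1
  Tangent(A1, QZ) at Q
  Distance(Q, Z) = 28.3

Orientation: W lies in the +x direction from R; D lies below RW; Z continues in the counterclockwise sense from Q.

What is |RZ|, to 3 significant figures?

47.2

On A1, W sits at bearing 90° from D; a 79° counterclockwise sweep puts Q at bearing 169°, so Q = D + 4.6·(cos 169°, sin 169°) = (40.5, -3.72). The tangent condition forces DQ to be normal to QZ, so QZ runs along (−sin 169°, cos 169°); with |QZ| = 28.3, Z = (35.1, -31.5). Then |RZ| = |Z − R| = 47.2.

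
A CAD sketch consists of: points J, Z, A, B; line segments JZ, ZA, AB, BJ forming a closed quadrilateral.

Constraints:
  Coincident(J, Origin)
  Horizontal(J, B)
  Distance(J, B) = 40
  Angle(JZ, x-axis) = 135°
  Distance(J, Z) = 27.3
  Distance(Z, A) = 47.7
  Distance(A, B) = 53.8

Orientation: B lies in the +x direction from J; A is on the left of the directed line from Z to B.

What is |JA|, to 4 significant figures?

52.26

Checks: JZ at 135.0° ✓; |ZA| = 47.70 ✓; |AB| = 53.80 ✓.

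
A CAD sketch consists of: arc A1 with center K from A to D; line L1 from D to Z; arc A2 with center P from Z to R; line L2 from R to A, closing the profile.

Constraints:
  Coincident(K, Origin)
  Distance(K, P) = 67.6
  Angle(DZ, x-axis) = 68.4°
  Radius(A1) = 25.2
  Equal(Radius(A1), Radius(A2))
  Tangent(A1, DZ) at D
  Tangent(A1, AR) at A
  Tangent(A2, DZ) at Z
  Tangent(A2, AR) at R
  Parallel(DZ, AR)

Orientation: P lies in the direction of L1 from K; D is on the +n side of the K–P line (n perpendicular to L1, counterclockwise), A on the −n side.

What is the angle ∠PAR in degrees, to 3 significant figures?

20.4°

The slot axis is L1's direction at 68.4°, so u = (cos 68.4°, sin 68.4°) = (0.368, 0.930) and n = (−sin 68.4°, cos 68.4°) = (-0.930, 0.368). K is at the origin and P lies 67.6 along u from K, so P = 67.6·u = (24.9, 62.9). Tangency of A1 to both parallel lines with radius 25.2 puts D and A at K ± 25.2·n: D = (-23.4, 9.28), A = (23.4, -9.28). Equal radii place Z and R the same way about P: Z = P + 25.2·n = (1.45, 72.1), R = P − 25.2·n = (48.3, 53.6). Then cos ∠PAR = AP·AR / (|AP||AR|), giving 20.4°.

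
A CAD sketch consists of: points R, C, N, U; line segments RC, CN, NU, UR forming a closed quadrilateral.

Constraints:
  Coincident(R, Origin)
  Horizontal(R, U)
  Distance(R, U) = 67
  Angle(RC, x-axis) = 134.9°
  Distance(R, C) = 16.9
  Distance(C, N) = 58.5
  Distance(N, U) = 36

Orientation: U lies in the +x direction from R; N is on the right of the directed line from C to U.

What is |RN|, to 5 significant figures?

42.114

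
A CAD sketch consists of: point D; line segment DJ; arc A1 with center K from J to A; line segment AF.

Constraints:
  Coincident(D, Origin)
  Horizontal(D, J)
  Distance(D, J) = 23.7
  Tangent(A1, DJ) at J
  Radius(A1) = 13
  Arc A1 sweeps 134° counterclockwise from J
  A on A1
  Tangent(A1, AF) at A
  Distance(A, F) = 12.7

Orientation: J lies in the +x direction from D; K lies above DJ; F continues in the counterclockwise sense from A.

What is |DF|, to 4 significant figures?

39.48

D is at the origin; DJ is horizontal with |DJ| = 23.7 and J on the +x side, so J = (23.70, 0.000). A1 meets DJ tangentially, so KJ is at right angles to DJ, so K = J + (0, 13) = (23.70, 13.00). On A1, J sits at bearing -90° from K; a 134° counterclockwise sweep puts A at bearing 44°, so A = K + 13.0·(cos 44°, sin 44°) = (33.05, 22.03). A1 meets AF tangentially, so KA is at right angles to AF, so AF runs along (−sin 44°, cos 44°); with |AF| = 12.7, F = (24.23, 31.17). Then |DF| = |F − D| = 39.48.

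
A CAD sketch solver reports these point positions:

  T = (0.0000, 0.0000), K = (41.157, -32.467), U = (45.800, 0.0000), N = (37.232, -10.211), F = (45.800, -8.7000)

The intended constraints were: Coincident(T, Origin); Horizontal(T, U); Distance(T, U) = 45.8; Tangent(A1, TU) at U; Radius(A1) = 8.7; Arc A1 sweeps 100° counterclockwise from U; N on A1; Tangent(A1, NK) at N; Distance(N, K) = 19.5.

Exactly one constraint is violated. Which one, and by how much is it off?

Distance(N, K) = 19.5 — off by 3.10.

T = (0.00, 0.00) ✓; T.y = 0.00, U.y = 0.00 ✓; |TU| = 45.80 ✓; ∠(FU, UT) = 90.00° ✓; |FU| = 8.700 ✓; bearing(F→N) − bearing(F→U) = 100.0° ✓; |FN| = 8.700 ✓; ∠(FN, NK) = 90.00° ✓; |NK| = 22.60 ✗.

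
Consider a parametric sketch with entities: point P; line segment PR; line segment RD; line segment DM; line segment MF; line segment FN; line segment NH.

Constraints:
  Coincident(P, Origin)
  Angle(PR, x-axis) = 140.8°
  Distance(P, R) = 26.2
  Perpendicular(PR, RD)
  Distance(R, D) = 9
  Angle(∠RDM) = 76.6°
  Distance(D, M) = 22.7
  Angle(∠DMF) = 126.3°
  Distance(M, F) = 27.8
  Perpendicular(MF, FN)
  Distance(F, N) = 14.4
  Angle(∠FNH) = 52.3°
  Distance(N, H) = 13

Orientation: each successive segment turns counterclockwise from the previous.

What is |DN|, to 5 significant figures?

41.422

∠DMF = 126.3° gives MF at 27.900° from the x-axis; with |MF| = 27.8, F = (19.014, 12.713). MF ⟂ FN, so FN runs at 117.90°; with |FN| = 14.4, N = (12.276, 25.440). Then |DN| = |N − D| = 41.422.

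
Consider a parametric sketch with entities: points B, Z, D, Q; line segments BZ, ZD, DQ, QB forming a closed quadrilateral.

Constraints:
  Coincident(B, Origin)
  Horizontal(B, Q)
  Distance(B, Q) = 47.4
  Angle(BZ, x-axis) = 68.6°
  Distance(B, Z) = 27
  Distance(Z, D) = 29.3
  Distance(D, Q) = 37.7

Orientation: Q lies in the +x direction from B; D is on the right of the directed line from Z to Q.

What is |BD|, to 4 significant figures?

10.77

B is at the origin; BQ is horizontal with |BQ| = 47.4 and Q in +x, so Q = (47.4, 0). BZ runs at 68.6° with |BZ| = 27.0, so Z = (9.852, 25.14). D is determined by |ZD| = 29.3 and |DQ| = 37.7 together: it lies at the intersection of circle(Z, 29.3) and circle(Q, 37.7). With |ZQ| = 45.19, the foot of the radical line on ZQ is 16.37 from Z and the perpendicular offset is √(29.3² − 16.37²) = 24.30. Taking the right-of-ZQ solution: D = (9.930, -4.161).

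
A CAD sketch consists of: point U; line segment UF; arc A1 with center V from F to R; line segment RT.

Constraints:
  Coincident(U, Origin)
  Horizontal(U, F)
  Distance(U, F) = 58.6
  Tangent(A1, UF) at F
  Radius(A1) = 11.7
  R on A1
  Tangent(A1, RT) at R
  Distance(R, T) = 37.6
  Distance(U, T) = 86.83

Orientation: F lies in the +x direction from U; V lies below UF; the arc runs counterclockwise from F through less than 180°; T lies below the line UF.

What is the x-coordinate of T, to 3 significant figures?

71.8

U is at the origin; UF is horizontal with |UF| = 58.6 and F on the +x side, so F = (58.6, 0.00). The tangent condition forces VF to be normal to UF, so V = F + (0, -11.7) = (58.6, -11.7). Since VR ⟂ RT (tangency), |VT| = √(11.7² + 37.6²) = 39.4 regardless of where R sits on A1. So T lies on both circle(U, 86.83) and circle(V, 39.4); the below-UF intersection is T = (71.8, -48.8). R is the foot of the tangent from T: R = (49.2, -18.7).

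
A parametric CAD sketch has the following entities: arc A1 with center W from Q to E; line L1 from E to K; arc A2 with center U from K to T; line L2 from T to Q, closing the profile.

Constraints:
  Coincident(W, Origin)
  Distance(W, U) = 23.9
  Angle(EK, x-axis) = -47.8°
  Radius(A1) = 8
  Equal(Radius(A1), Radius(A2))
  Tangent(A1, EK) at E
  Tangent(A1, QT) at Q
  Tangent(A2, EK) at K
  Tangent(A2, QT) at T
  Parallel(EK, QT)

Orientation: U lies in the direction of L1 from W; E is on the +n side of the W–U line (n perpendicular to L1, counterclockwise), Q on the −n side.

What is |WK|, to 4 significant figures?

25.20

Tangency of A1 to both parallel lines with radius 8.0 puts E and Q at W ± 8.0·n: E = (5.926, 5.374), Q = (-5.926, -5.374). Equal radii place K and T the same way about U: K = U + 8.0·n = (21.98, -12.33), T = U − 8.0·n = (10.13, -23.08). Then |WK| = |K − W| = 25.20.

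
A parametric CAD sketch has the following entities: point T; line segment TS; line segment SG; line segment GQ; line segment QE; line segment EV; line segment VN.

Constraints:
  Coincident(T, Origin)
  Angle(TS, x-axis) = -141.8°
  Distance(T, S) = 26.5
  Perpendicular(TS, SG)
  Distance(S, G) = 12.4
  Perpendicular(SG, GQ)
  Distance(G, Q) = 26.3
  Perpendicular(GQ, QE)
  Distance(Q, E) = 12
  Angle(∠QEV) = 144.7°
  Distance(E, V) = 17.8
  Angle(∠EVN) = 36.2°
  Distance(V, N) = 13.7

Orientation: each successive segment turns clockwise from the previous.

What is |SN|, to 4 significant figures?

15.80

∠QEV = 144.7° gives EV at -87.10° from the x-axis; with |EV| = 17.8, V = (0.4960, -17.59). ∠EVN = 36.2° gives VN at 129.1° from the x-axis; with |VN| = 13.7, N = (-8.144, -6.955). Then |SN| = |N − S| = 15.80.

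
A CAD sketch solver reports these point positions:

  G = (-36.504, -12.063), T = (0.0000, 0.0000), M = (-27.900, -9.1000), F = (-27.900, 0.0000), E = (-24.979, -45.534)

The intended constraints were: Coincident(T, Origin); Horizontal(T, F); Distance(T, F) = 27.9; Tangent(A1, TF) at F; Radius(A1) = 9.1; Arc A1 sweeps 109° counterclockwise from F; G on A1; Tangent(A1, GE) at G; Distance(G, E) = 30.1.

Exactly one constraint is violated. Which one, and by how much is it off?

Distance(G, E) = 30.1 — off by 5.30.

T = (0.00, 0.00) ✓; T.y = 0.00, F.y = 0.00 ✓; |TF| = 27.90 ✓; ∠(MF, FT) = 90.00° ✓; |MF| = 9.100 ✓; bearing(M→G) − bearing(M→F) = 109.0° ✓; |MG| = 9.100 ✓; ∠(MG, GE) = 90.00° ✓; |GE| = 35.40 ✗.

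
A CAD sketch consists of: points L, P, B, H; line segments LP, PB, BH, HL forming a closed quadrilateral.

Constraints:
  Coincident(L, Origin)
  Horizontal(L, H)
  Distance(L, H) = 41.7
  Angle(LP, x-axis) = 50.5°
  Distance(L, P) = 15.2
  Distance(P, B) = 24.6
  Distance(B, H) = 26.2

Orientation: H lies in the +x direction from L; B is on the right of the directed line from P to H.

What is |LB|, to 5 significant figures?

21.381

Checks: |PB| = 24.60 ✓; |BH| = 26.20 ✓.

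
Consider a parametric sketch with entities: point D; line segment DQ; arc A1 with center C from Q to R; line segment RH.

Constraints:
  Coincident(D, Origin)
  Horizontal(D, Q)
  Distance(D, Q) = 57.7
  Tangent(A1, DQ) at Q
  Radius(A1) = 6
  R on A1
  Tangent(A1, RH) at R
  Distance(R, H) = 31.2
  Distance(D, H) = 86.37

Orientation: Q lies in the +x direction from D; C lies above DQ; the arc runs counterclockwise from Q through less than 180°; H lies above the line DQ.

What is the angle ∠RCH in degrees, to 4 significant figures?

79.11°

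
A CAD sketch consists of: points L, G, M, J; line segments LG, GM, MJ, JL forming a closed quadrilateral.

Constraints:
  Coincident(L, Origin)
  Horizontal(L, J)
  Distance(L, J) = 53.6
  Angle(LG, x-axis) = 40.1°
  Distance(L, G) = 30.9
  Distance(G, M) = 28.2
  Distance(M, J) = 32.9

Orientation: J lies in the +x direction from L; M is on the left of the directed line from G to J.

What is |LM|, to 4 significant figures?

58.69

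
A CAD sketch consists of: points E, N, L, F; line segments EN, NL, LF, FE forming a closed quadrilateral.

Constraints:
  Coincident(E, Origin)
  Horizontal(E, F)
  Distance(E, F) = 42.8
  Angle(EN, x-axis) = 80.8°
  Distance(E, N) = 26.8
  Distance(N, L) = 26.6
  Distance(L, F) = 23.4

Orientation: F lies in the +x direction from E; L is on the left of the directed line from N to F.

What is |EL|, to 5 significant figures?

35.805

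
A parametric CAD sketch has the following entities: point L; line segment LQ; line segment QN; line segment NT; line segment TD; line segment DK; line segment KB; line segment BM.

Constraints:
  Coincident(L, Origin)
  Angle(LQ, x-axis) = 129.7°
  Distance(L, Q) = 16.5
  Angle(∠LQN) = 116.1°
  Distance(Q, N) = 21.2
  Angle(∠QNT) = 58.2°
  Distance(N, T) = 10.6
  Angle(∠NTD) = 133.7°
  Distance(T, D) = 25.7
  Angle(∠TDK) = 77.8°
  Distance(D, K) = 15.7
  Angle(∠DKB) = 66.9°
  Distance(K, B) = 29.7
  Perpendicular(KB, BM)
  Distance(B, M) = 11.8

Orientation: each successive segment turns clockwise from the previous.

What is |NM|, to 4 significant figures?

22.72

L is at the origin; LQ runs at 129.7° with length 16.5, so Q = (-10.54, 12.70). ∠LQN = 116.1° gives QN at 65.80° from the x-axis; with |QN| = 21.2, N = (-1.849, 32.03). ∠QNT = 58.2° gives NT at -56.00° from the x-axis; with |NT| = 10.6, T = (4.078, 23.24). ∠NTD = 133.7° gives TD at -102.3° from the x-axis; with |TD| = 25.7, D = (-1.397, -1.866). ∠TDK = 77.8° gives DK at 155.5° from the x-axis; with |DK| = 15.7, K = (-15.68, 4.645). ∠DKB = 66.9° gives KB at 42.40° from the x-axis; with |KB| = 29.7, B = (6.249, 24.67). KB ⟂ BM, so BM runs at -47.60°; with |BM| = 11.8, M = (14.21, 15.96). Then |NM| = |M − N| = 22.72.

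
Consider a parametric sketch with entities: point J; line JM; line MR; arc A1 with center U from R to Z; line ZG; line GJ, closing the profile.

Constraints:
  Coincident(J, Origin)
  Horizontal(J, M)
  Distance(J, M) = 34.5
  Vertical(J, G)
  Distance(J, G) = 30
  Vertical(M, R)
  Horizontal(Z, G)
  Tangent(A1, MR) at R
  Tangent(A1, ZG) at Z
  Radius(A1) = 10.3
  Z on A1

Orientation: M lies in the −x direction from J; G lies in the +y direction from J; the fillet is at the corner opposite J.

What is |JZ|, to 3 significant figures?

38.5

J is at the origin; JM is horizontal with |JM| = 34.5 and M on the −x side, so M = (-34.5, 0.00). J and G share the same x with |JG| = 30.0 and G on the +y side, so G = (0.00, 30.0). The virtual corner opposite J is at (-34.5, 30.0). Since A1 is tangent to MR there, UR ⟂ MR and since A1 is tangent to ZG there, UZ ⟂ ZG, with radius 10.3, so the center U sits 10.3 in from both sides at U = (-24.2, 19.7). That places the tangent points at R = (-34.5, 19.7) on MR and Z = (-24.2, 30.0) on ZG. Then |JZ| = |Z − J| = 38.5.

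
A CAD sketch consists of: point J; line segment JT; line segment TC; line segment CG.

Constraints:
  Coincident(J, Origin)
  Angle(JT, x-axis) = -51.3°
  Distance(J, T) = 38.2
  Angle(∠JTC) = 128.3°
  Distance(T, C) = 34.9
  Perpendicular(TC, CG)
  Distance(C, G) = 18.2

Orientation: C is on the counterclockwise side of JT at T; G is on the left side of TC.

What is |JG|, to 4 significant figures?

59.75

J is at the origin; JT runs at -51.3° with length 38.2, so T = 38.2·(cos -51.3°, sin -51.3°) = (23.88, -29.81). ∠JTC = 128.3°, so TC runs at -51.3° + (180° − 128.3°) = 0.4000° from the x-axis; with |TC| = 34.9, C = T + 34.9·(cos 0.4000°, sin 0.4000°) = (58.78, -29.57). TC is perpendicular to CG; with |CG| = 18.2 on the left of TC, G = C + 18.2·(-0.006981, 1.000) = (58.66, -11.37). Then |JG| = |G − J| = 59.75.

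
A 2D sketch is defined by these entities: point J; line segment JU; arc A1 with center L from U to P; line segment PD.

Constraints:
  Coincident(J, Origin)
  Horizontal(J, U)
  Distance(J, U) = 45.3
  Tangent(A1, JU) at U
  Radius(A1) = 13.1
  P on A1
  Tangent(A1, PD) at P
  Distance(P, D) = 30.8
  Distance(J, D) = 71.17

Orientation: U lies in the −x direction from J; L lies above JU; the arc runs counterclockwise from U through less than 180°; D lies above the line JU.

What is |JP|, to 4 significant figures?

41.30

J is at the origin; JU is horizontal with |JU| = 45.3 and U on the −x side, so U = (-45.30, 0.000). A1 meets JU tangentially, so LU is at right angles to JU, so L = U + (0, 13.1) = (-45.30, 13.10). Since LP ⟂ PD (tangency), |LD| = √(13.1² + 30.8²) = 33.47 regardless of where P sits on A1. So D lies on both circle(J, 71.17) and circle(L, 33.47); the above-JU intersection is D = (-55.04, 45.12). P is the foot of the tangent from D: P = (-35.26, 21.51).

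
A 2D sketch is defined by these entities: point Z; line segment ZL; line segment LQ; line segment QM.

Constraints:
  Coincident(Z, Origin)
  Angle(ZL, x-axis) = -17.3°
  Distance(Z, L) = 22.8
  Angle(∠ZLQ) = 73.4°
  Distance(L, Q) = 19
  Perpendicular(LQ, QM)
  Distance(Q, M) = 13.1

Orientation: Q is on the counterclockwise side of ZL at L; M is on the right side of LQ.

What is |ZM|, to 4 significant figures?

37.11

Z is at the origin; ZL runs at -17.3° with length 22.8, so L = 22.8·(cos -17.3°, sin -17.3°) = (21.77, -6.780). ∠ZLQ = 73.4°, so LQ runs at -17.3° + (180° − 73.4°) = 89.30° from the x-axis; with |LQ| = 19.0, Q = L + 19.0·(cos 89.30°, sin 89.30°) = (22.00, 12.22). LQ ⟂ QM; with |QM| = 13.1 on the right of LQ, M = Q + 13.1·(0.9999, -0.01222) = (35.10, 12.06). Then |ZM| = |M − Z| = 37.11.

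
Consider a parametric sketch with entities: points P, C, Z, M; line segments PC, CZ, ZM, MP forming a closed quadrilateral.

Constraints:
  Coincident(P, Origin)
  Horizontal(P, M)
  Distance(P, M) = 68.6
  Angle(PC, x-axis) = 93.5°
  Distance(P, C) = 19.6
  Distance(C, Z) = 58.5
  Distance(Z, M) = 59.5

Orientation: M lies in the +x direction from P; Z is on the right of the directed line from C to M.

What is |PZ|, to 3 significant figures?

40.3

Checks: |CZ| = 58.50 ✓; |ZM| = 59.50 ✓.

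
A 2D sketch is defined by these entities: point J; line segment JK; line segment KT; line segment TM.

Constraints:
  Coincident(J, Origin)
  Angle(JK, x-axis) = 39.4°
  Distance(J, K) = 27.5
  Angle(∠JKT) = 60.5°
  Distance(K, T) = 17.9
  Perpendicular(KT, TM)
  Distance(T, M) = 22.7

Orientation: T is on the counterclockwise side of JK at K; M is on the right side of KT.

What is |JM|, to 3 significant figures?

46.8

J is at the origin; JK runs at 39.4° with length 27.5, so K = 27.5·(cos 39.4°, sin 39.4°) = (21.3, 17.5). ∠JKT = 60.5°, so KT runs at 39.4° + (180° − 60.5°) = 159° from the x-axis; with |KT| = 17.9, T = K + 17.9·(cos 159°, sin 159°) = (4.55, 23.9). The perpendicularity gives TM at right angles to KT; with |TM| = 22.7 on the right of KT, M = T + 22.7·(0.360, 0.933) = (12.7, 45.1). Then |JM| = |M − J| = 46.8.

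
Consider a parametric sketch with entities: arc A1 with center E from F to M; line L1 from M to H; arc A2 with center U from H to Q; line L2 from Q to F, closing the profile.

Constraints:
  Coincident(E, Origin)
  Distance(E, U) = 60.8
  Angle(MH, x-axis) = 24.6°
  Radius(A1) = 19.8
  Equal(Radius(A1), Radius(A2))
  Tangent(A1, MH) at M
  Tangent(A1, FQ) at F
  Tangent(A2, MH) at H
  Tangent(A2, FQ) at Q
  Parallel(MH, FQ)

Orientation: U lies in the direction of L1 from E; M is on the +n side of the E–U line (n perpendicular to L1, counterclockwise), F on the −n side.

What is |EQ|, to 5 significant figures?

63.943

Tangency of A1 to both parallel lines with radius 19.8 puts M and F at E ± 19.8·n: M = (-8.2424, 18.003), F = (8.2424, -18.003). Equal radii place H and Q the same way about U: H = U + 19.8·n = (47.039, 43.313), Q = U − 19.8·n = (63.524, 7.3070). Then |EQ| = |Q − E| = 63.943.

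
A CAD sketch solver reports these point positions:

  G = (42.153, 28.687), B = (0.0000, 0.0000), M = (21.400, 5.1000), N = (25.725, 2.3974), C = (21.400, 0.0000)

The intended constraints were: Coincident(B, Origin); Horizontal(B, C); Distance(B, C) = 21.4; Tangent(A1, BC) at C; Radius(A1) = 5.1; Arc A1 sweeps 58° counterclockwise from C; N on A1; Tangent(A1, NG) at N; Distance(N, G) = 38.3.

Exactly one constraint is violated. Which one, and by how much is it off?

Distance(N, G) = 38.3 — off by 7.30.

B = (0.00, 0.00) ✓; B.y = 0.00, C.y = 0.00 ✓; |BC| = 21.40 ✓; ∠(MC, CB) = 90.00° ✓; |MC| = 5.100 ✓; bearing(M→N) − bearing(M→C) = 58.00° ✓; |MN| = 5.100 ✓; ∠(MN, NG) = 90.00° ✓; |NG| = 31.00 ✗.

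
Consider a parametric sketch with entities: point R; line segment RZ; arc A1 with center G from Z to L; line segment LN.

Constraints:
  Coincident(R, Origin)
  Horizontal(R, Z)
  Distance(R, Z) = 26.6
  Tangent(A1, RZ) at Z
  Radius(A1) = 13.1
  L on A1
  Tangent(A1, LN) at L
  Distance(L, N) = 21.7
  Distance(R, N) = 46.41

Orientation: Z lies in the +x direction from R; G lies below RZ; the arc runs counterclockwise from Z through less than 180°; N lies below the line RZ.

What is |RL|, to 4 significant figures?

24.82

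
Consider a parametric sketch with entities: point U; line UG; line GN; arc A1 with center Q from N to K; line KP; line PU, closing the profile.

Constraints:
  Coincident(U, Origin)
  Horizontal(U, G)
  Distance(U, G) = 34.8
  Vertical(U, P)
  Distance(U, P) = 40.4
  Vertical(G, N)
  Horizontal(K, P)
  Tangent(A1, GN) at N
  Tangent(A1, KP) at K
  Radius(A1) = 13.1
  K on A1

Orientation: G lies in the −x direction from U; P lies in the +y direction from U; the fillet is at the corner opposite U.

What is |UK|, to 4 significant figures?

45.86

U is at the origin; U and G share the same y with |UG| = 34.8 and G on the −x side, so G = (-34.80, 0.000). U and P share the same x with |UP| = 40.4 and P on the +y side, so P = (0.000, 40.40). The virtual corner opposite U is at (-34.80, 40.40). The tangent condition forces QN to be normal to GN and since A1 is tangent to KP there, QK ⟂ KP, with radius 13.1, so the center Q sits 13.1 in from both sides at Q = (-21.70, 27.30). That places the tangent points at N = (-34.80, 27.30) on GN and K = (-21.70, 40.40) on KP. Then |UK| = |K − U| = 45.86.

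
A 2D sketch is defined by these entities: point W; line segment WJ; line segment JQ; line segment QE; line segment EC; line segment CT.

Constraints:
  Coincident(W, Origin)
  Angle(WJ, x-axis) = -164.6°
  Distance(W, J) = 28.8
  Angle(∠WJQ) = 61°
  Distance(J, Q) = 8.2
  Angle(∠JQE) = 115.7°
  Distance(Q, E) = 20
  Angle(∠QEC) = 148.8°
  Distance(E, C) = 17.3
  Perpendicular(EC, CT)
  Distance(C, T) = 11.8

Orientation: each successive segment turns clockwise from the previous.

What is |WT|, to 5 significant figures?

13.773

W is at the origin; WJ runs at -164.6° with length 28.8, so J = (-27.766, -7.6480). ∠WJQ = 61.0° gives JQ at 76.400° from the x-axis; with |JQ| = 8.2, Q = (-25.838, 0.32206). ∠JQE = 115.7° gives QE at 12.100° from the x-axis; with |QE| = 20.0, E = (-6.2821, 4.5144). ∠QEC = 148.8° gives EC at -19.100° from the x-axis; with |EC| = 17.3, C = (10.065, -1.1464). EC ⟂ CT, so CT runs at -109.10°; with |CT| = 11.8, T = (6.2043, -12.297). Then |WT| = |T − W| = 13.773.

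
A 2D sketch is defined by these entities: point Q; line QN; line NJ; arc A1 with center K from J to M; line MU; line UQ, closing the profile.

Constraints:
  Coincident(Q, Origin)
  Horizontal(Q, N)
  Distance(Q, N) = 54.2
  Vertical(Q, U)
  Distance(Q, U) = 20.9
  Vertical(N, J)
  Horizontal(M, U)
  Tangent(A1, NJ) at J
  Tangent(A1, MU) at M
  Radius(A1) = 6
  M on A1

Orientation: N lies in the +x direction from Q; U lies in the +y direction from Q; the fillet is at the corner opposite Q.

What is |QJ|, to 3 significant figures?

56.2

The virtual corner opposite Q is at (54.2, 20.9). Tangency of A1 to NJ means the radius KJ is perpendicular to NJ and the tangent condition forces KM to be normal to MU, with radius 6.0, so the center K sits 6.0 in from both sides at K = (48.2, 14.9). That places the tangent points at J = (54.2, 14.9) on NJ and M = (48.2, 20.9) on MU. Then |QJ| = |J − Q| = 56.2.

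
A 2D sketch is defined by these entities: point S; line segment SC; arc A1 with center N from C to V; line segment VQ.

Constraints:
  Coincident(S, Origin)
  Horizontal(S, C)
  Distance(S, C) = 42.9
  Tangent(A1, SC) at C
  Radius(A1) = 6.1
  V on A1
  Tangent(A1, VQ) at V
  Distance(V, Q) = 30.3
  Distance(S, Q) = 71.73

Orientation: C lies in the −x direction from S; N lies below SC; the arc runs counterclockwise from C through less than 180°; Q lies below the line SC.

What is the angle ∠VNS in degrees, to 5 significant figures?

131.70°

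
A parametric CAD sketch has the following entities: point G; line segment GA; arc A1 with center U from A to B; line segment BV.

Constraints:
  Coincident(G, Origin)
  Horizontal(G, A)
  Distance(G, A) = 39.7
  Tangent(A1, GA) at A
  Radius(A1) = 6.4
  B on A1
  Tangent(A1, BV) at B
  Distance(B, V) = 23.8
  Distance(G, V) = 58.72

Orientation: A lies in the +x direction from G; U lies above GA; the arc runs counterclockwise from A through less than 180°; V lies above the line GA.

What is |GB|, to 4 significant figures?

46.17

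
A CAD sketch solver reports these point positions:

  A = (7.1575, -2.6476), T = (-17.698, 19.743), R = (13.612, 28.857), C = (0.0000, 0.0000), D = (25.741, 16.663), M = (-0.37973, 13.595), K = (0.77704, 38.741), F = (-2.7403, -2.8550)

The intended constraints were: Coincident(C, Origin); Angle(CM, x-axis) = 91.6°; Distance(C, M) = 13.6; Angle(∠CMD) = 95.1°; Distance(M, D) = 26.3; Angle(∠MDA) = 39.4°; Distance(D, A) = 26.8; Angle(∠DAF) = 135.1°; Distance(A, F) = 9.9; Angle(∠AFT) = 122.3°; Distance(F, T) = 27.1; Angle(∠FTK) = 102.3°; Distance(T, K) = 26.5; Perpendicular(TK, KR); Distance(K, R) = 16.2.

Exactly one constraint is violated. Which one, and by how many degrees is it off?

Perpendicular(TK, KR) — off by 6.60°.

C = (0.00, 0.00) ✓; CM at 91.60° ✓; |CM| = 13.60 ✓; ∠CMD = 95.10° ✓; |MD| = 26.30 ✓; ∠MDA = 39.40° ✓; |DA| = 26.80 ✓; ∠DAF = 135.1° ✓; |AF| = 9.900 ✓; ∠AFT = 122.3° ✓; |FT| = 27.10 ✓; ∠FTK = 102.3° ✓; |TK| = 26.50 ✓; ∠(TK, KR) = 83.40° ✗; |KR| = 16.20 ✓.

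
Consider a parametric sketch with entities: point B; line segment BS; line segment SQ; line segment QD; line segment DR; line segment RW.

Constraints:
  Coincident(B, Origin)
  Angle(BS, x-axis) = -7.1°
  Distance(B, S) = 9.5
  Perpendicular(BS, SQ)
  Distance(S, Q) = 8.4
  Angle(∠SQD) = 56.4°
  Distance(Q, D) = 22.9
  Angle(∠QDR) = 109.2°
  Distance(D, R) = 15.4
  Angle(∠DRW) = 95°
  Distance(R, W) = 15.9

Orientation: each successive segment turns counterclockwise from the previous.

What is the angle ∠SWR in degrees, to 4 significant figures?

97.87°

B is at the origin; BS runs at -7.1° with length 9.5, so S = (9.427, -1.174). BS ⟂ SQ, so SQ runs at 82.90°; with |SQ| = 8.4, Q = (10.47, 7.161). ∠SQD = 56.4° gives QD at -153.5° from the x-axis; with |QD| = 22.9, D = (-10.03, -3.057). ∠QDR = 109.2° gives DR at -82.70° from the x-axis; with |DR| = 15.4, R = (-8.072, -18.33). ∠DRW = 95.0° gives RW at 2.300° from the x-axis; with |RW| = 15.9, W = (7.815, -17.69). Then cos ∠SWR = WS·WR / (|WS||WR|), giving 97.87°.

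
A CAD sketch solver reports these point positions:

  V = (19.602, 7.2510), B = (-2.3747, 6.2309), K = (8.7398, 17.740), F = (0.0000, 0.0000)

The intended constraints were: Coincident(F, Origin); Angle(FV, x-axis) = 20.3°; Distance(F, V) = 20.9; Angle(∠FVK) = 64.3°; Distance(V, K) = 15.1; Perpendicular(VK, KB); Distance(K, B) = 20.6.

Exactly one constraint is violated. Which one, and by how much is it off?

Distance(K, B) = 20.6 — off by 4.60.

F = (0.00, 0.00) ✓; FV at 20.30° ✓; |FV| = 20.90 ✓; ∠FVK = 64.30° ✓; |VK| = 15.10 ✓; ∠(VK, KB) = 90.00° ✓; |KB| = 16.00 ✗.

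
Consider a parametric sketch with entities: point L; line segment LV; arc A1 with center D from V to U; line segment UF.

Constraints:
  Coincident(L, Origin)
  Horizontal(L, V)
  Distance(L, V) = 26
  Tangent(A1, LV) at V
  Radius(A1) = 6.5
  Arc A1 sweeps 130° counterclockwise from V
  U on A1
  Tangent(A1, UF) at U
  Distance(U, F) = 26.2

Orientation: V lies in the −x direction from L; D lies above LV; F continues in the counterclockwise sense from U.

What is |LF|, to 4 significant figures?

48.77

L is at the origin; L and V share the same y with |LV| = 26.0 and V on the −x side, so V = (-26.00, 0.000). A1 meets LV tangentially, so DV is at right angles to LV, so D = V + (0, 6.5) = (-26.00, 6.500). On A1, V sits at bearing -90° from D; a 130° counterclockwise sweep puts U at bearing 40°, so U = D + 6.5·(cos 40°, sin 40°) = (-21.02, 10.68). Tangency of A1 to UF means the radius DU is perpendicular to UF, so UF runs along (−sin 40°, cos 40°); with |UF| = 26.2, F = (-37.86, 30.75). Then |LF| = |F − L| = 48.77.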